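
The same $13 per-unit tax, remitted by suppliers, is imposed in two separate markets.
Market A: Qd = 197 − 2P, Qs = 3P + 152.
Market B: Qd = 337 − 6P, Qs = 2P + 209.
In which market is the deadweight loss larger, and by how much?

Market B, by $25.35.

Market A: pre-tax P* = $9, Q* = 179; post-tax Q = 163.4; deadweight loss = $101.4.
Market B: pre-tax P* = $16, Q* = 241; post-tax Q = 221.5; deadweight loss = $126.75.
Difference: $101.4 vs $126.75 → market B is larger by $25.35.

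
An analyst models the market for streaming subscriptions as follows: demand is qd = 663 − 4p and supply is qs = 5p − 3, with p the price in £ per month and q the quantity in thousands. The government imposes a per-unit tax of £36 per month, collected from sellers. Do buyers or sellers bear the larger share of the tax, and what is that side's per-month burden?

Without the tax, 663 − 4p = 5p − 3 gives 9p = 666, so p* = £74 and q* = 367.
With the tax collected from sellers, supply shifts: qs = 5(p − 36) − 3.
Solving gives q = 287 with buyers paying £94 and sellers receiving £58 (the £36 wedge).
Per-month burden: buyers £20, sellers £16.
Buyers take the larger share because demand is less price-elastic here (demand slope 4 vs supply slope 5).
The less price-elastic side of the market bears the larger share of a per-unit tax.

Buyers bear the larger share: £20 per month.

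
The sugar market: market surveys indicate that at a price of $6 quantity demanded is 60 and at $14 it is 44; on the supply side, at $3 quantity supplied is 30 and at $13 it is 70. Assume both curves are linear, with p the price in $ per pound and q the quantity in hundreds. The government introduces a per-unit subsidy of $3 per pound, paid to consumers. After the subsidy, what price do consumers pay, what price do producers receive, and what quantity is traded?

Consumers pay $7; producers receive $10; quantity = 58.

Demand slope: (44 − 60)/(14 − 6) = -2, so qd = 72 − 2p.
Supply slope: (70 − 30)/(13 − 3) = 4, so qs = 4p + 18.
Before the subsidy: set 72 − 2p = 4p + 18 → p* = $9, q* = 54.
With a per-unit subsidy paid to consumers, each effectively pays p − 3, so demand becomes qd = 72 − 2(p − 3).
Solving gives q = 58 with consumers paying $7 and producers receiving $10 (the $3 wedge).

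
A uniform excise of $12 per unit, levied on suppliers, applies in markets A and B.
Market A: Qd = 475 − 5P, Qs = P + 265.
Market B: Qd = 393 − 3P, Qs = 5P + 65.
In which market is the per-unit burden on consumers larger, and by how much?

Market A: pre-tax P* = $35, Q* = 300; post-tax Q = 290; per-unit burden on consumers = $2.
Market B: pre-tax P* = $41, Q* = 270; post-tax Q = 247.5; per-unit burden on consumers = $7.5.
Difference: $2 vs $7.5 → market B is larger by $5.5.

Market B, by $5.5.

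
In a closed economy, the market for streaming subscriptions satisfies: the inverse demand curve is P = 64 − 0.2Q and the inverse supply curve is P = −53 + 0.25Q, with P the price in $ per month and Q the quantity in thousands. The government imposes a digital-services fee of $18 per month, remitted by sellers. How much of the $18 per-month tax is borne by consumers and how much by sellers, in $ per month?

Inverting to Q(P) form: Qd = 320 − 5P; Qs = 4P + 212.
Without the tax, 320 − 5P = 4P + 212 gives 9P = 108, so P* = $12 and Q* = 260.
With the tax collected from sellers, supply shifts: Qs = 4(P − 18) + 212.
New equilibrium: consumers pay $20, sellers receive $2, Q = 220. (Wedge: Pb − Ps = 18.)
Burden on consumers: $8; on sellers: $10. (They sum to $18.)
The less price-elastic side of the market bears the larger share of a per-unit tax.

Consumers bear $8 per month; sellers bear $10 per month.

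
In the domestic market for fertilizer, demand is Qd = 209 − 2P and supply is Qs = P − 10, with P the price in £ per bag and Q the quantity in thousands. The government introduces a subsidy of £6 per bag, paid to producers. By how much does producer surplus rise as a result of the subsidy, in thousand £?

Producer surplus rises by £260 thousand.

Without the subsidy, 209 − 2P = P − 10 gives 3P = 219, so P* = £73 and Q* = 63.
With a per-unit subsidy paid to producers, each receives P + 6 per unit sold, so supply becomes Qs = (P + 6) − 10.
Solving gives Q = 67 with buyers paying £71 and producers receiving £77 (the £6 wedge).
ΔPS is the trapezoid between Q = 67 and Q = 63 of height £4: ½ · (63 + 67) · 4 = £260.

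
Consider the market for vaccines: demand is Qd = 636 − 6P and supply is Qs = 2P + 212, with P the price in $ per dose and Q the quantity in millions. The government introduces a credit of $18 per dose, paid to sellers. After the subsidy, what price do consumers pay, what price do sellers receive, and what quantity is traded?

Without the subsidy, 636 − 6P = 2P + 212 gives 8P = 424, so P* = $53 and Q* = 318.
With a per-unit subsidy paid to sellers, each receives P + 18 per unit sold, so supply becomes Qs = 2(P + 18) + 212.
New equilibrium: consumers pay $48.5, sellers receive $66.5, Q = 345. (Wedge: Pb − Ps = −18.)

Consumers pay $48.5; sellers receive $66.5; quantity = 345.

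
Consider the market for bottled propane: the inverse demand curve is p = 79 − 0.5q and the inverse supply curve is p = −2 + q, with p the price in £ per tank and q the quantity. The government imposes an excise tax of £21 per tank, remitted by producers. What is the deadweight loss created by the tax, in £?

Rewrite in direct form: qd = 158 − 2p and qs = p + 2.
Without the tax, 158 − 2p = p + 2 gives 3p = 156, so p* = £52 and q* = 54.
With the tax collected from producers, supply shifts: qs = (p − 21) + 2.
Solving gives q = 40 with buyers paying £59 and producers receiving £38 (the £21 wedge).
Quantity falls by |ΔQ| = |54 − 40| = 14.
DWL = ½ · t · |ΔQ| = ½ · 21 · 14 = £147.

Deadweight loss = £147.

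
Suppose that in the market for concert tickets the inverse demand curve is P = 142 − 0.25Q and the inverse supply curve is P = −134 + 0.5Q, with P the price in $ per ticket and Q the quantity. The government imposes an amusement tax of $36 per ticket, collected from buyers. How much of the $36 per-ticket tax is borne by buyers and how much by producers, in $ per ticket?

Buyers bear $12 per ticket; producers bear $24 per ticket.

Rewrite in direct form: Qd = 568 − 4P and Qs = 2P + 268.
Without the tax, 568 − 4P = 2P + 268 gives 6P = 300, so P* = $50 and Q* = 368.
With the tax collected from buyers, demand (in seller-price terms) shifts: Qd = 568 − 4(P + 36).
Solving gives Q = 320 with buyers paying $62 and producers receiving $26 (the $36 wedge).
Burden on buyers: $12; on producers: $24. (They sum to $36.)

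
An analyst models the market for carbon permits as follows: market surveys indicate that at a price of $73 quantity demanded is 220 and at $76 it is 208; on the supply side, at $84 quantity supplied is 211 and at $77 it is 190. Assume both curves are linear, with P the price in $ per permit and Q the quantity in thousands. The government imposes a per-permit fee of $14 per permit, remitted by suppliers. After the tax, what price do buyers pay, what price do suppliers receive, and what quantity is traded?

Demand slope: (208 − 220)/(76 − 73) = -4, so Qd = 512 − 4P.
Supply slope: (190 − 211)/(77 − 84) = 3, so Qs = 3P − 41.
Without the tax, 512 − 4P = 3P − 41 gives 7P = 553, so P* = $79 and Q* = 196.
With the tax collected from suppliers, supply shifts: Qs = 3(P − 14) − 41.
New equilibrium: buyers pay $85, suppliers receive $71, Q = 172. (Wedge: Pb − Ps = 14.)

Buyers pay $85; suppliers receive $71; quantity = 172.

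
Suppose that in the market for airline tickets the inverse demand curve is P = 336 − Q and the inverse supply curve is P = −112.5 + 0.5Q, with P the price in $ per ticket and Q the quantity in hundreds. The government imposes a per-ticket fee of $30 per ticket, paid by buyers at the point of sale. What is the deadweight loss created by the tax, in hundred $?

Deadweight loss = $300 hundred.

Rewrite in direct form: Qd = 336 − P and Qs = 2P + 225.
Without the tax, 336 − P = 2P + 225 gives 3P = 111, so P* = $37 and Q* = 299.
With the tax collected from buyers, demand (in seller-price terms) shifts: Qd = 336 − (P + 30).
Solving gives Q = 279 with buyers paying $57 and producers receiving $27 (the $30 wedge).
Quantity falls by |ΔQ| = |299 − 279| = 20.
DWL = ½ · t · |ΔQ| = ½ · 30 · 20 = $300.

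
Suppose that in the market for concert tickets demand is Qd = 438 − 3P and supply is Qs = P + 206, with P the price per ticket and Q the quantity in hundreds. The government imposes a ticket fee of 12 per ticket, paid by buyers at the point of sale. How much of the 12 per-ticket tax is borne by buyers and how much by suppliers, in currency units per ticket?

Without the tax, 438 − 3P = P + 206 gives 4P = 232, so P* = 58 and Q* = 264.
With the tax collected from buyers, demand (in seller-price terms) shifts: Qd = 438 − 3(P + 12).
Solving gives Q = 255 with buyers paying 61 and suppliers receiving 49 (the 12 wedge).
Burden on buyers: 3; on suppliers: 9. (They sum to 12.)
The less price-elastic side of the market bears the larger share of a per-unit tax.

Buyers bear 3 per ticket; suppliers bear 9 per ticket.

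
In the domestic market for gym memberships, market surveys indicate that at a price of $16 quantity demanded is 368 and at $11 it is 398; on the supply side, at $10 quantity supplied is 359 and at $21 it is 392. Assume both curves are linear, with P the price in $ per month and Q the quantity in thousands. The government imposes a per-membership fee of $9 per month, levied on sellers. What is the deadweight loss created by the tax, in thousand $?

Deadweight loss = $81 thousand.

Demand slope: (398 − 368)/(11 − 16) = -6, so Qd = 464 − 6P.
Supply slope: (392 − 359)/(21 − 10) = 3, so Qs = 3P + 329.
Without the tax, 464 − 6P = 3P + 329 gives 9P = 135, so P* = $15 and Q* = 374.
With the tax collected from sellers, supply shifts: Qs = 3(P − 9) + 329.
New equilibrium: buyers pay $18, sellers receive $9, Q = 356. (Wedge: Pb − Ps = 9.)
Quantity falls by |ΔQ| = |374 − 356| = 18.
DWL = ½ · t · |ΔQ| = ½ · 9 · 18 = $81.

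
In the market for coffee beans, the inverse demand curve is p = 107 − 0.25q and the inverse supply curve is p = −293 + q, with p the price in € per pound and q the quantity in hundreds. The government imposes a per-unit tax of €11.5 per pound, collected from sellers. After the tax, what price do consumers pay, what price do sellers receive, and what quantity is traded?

Consumers pay €29.3; sellers receive €17.8; quantity = 310.8.

Inverting to q(p) form: qd = 428 − 4p; qs = p + 293.
Without the tax, 428 − 4p = p + 293 gives 5p = 135, so p* = €27 and q* = 320.
With the tax collected from sellers, supply shifts: qs = (p − 11.5) + 293.
Solving gives q = 310.8 with consumers paying €29.3 and sellers receiving €17.8 (the €11.5 wedge).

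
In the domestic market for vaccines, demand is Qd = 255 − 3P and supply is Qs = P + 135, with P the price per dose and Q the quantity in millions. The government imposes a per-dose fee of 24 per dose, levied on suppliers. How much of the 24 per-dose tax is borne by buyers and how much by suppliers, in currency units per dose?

Before the tax: set 255 − 3P = P + 135 → P* = 30, Q* = 165.
With the tax collected from suppliers, supply shifts: Qs = (P − 24) + 135.
New equilibrium: buyers pay 36, suppliers receive 12, Q = 147. (Wedge: Pb − Ps = 24.)
Burden on buyers: 6; on suppliers: 18. (They sum to 24.)
The less price-elastic side of the market bears the larger share of a per-unit tax.

Buyers bear 6 per dose; suppliers bear 18 per dose.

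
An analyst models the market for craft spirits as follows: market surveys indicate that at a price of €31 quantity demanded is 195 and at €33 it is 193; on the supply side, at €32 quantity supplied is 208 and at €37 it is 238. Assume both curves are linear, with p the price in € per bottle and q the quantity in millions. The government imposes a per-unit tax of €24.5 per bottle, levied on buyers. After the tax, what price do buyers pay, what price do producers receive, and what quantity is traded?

Demand slope: (193 − 195)/(33 − 31) = -1, so qd = 226 − p.
Supply slope: (238 − 208)/(37 − 32) = 6, so qs = 6p + 16.
Without the tax, 226 − p = 6p + 16 gives 7p = 210, so p* = €30 and q* = 196.
With the tax collected from buyers, demand (in seller-price terms) shifts: qd = 226 − (p + 24.5).
Solving gives q = 175 with buyers paying €51 and producers receiving €26.5 (the €24.5 wedge).
The less price-elastic side of the market bears the larger share of a per-unit tax.

Buyers pay €51; producers receive €26.5; quantity = 175.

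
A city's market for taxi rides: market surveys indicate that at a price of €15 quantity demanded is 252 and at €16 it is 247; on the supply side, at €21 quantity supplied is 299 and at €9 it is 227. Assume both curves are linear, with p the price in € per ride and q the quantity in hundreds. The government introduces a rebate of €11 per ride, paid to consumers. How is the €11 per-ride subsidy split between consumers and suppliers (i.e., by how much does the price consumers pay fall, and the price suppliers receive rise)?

Consumers gain €6 per ride; suppliers gain €5 per ride.

Demand slope: (247 − 252)/(16 − 15) = -5, so qd = 327 − 5p.
Supply slope: (227 − 299)/(9 − 21) = 6, so qs = 6p + 173.
Without the subsidy, 327 − 5p = 6p + 173 gives 11p = 154, so p* = €14 and q* = 257.
With a per-unit subsidy paid to consumers, each effectively pays p − 11, so demand becomes qd = 327 − 5(p − 11).
New equilibrium: consumers pay €8, suppliers receive €19, q = 287. (Wedge: pb − ps = −11.)
Gain to consumers: €6; to suppliers: €5. (They sum to €11.)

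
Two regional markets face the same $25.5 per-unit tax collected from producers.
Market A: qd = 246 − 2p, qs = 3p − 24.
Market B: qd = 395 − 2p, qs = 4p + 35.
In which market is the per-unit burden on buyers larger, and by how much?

Market B, by $1.7.

Market A: pre-tax p* = $54, q* = 138; post-tax q = 107.4; per-unit burden on buyers = $15.3.
Market B: pre-tax p* = $60, q* = 275; post-tax q = 241; per-unit burden on buyers = $17.
Difference: $15.3 vs $17 → market B is larger by $1.7.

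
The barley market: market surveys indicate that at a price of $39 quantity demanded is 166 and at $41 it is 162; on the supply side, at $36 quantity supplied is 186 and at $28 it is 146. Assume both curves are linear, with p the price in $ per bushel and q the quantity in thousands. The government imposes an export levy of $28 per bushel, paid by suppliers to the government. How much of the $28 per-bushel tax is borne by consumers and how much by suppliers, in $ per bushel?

Consumers bear $20 per bushel; suppliers bear $8 per bushel.

Demand slope: (162 − 166)/(41 − 39) = -2, so qd = 244 − 2p.
Supply slope: (146 − 186)/(28 − 36) = 5, so qs = 5p + 6.
Before the tax: set 244 − 2p = 5p + 6 → p* = $34, q* = 176.
With the tax collected from suppliers, supply shifts: qs = 5(p − 28) + 6.
Solving gives q = 136 with consumers paying $54 and suppliers receiving $26 (the $28 wedge).
Burden on consumers: $20; on suppliers: $8. (They sum to $28.)
The less price-elastic side of the market bears the larger share of a per-unit tax.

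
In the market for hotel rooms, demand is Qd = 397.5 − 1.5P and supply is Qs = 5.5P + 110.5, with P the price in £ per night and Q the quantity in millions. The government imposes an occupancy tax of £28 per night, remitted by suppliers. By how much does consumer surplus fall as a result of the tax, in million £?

Before the tax: set 397.5 − 1.5P = 5.5P + 110.5 → P* = £41, Q* = 336.
With the tax collected from suppliers, supply shifts: Qs = 5.5(P − 28) + 110.5.
Solving gives Q = 303 with consumers paying £63 and suppliers receiving £35 (the £28 wedge).
ΔCS is the trapezoid between Q = 303 and Q = 336 of height £22: ½ · (336 + 303) · 22 = £7029.

Consumer surplus falls by £7029 million.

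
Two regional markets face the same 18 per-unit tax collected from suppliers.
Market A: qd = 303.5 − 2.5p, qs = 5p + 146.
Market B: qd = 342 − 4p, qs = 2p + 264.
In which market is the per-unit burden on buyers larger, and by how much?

Market A, by 6.

Market A: pre-tax p* = 21, q* = 251; post-tax q = 221; per-unit burden on buyers = 12.
Market B: pre-tax p* = 13, q* = 290; post-tax q = 266; per-unit burden on buyers = 6.
Difference: 12 vs 6 → market A is larger by 6.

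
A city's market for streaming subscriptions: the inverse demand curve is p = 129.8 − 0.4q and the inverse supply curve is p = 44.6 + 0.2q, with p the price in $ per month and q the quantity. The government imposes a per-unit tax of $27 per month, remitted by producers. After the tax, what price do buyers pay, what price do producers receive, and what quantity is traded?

Inverting to q(p) form: qd = 324.5 − 2.5p; qs = 5p − 223.
Before the tax: set 324.5 − 2.5p = 5p − 223 → p* = $73, q* = 142.
With the tax collected from producers, supply shifts: qs = 5(p − 27) − 223.
Solving gives q = 97 with buyers paying $91 and producers receiving $64 (the $27 wedge).
The less price-elastic side of the market bears the larger share of a per-unit tax.

Buyers pay $91; producers receive $64; quantity = 97.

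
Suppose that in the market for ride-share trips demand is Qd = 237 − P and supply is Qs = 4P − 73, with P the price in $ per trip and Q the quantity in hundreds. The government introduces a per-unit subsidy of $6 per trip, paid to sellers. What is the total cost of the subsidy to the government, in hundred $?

Before the subsidy: set 237 − P = 4P − 73 → P* = $62, Q* = 175.
With a per-unit subsidy paid to sellers, each receives P + 6 per unit sold, so supply becomes Qs = 4(P + 6) − 73.
New equilibrium: buyers pay $57.2, sellers receive $63.2, Q = 179.8. (Wedge: Pb − Ps = −6.)
Outlay = t · Q = 6 · 179.8 = $1078.8.

Government outlay = $1078.8 hundred.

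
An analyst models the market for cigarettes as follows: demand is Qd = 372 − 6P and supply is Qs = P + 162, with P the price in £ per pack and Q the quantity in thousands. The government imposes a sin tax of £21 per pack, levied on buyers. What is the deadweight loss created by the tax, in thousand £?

Deadweight loss = £189 thousand.

Without the tax, 372 − 6P = P + 162 gives 7P = 210, so P* = £30 and Q* = 192.
With the tax collected from buyers, demand (in seller-price terms) shifts: Qd = 372 − 6(P + 21).
Solving gives Q = 174 with buyers paying £33 and sellers receiving £12 (the £21 wedge).
Quantity falls by |ΔQ| = |192 − 174| = 18.
DWL = ½ · t · |ΔQ| = ½ · 21 · 18 = £189.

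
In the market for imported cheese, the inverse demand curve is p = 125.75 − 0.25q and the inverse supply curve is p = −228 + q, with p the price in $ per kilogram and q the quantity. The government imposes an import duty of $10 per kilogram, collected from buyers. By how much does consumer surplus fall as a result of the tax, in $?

Rewrite in direct form: qd = 503 − 4p and qs = p + 228.
Without the tax, 503 − 4p = p + 228 gives 5p = 275, so p* = $55 and q* = 283.
With the tax collected from buyers, demand (in seller-price terms) shifts: qd = 503 − 4(p + 10).
New equilibrium: buyers pay $57, suppliers receive $47, q = 275. (Wedge: pb − ps = 10.)
ΔCS is the trapezoid between Q = 275 and Q = 283 of height $2: ½ · (283 + 275) · 2 = $558.

Consumer surplus falls by $558.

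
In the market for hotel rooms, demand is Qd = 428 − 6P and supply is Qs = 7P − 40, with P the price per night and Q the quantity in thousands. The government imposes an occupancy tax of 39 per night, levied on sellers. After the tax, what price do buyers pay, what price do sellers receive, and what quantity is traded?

Before the tax: set 428 − 6P = 7P − 40 → P* = 36, Q* = 212.
With the tax collected from sellers, supply shifts: Qs = 7(P − 39) − 40.
New equilibrium: buyers pay 57, sellers receive 18, Q = 86. (Wedge: Pb − Ps = 39.)

Buyers pay 57; sellers receive 18; quantity = 86.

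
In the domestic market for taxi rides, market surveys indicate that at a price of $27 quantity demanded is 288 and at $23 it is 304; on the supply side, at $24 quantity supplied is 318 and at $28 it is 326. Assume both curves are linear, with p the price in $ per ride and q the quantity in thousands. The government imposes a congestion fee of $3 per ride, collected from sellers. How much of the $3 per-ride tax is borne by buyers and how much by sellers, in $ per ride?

Buyers bear $1 per ride; sellers bear $2 per ride.

Demand slope: (304 − 288)/(23 − 27) = -4, so qd = 396 − 4p.
Supply slope: (326 − 318)/(28 − 24) = 2, so qs = 2p + 270.
Before the tax: set 396 − 4p = 2p + 270 → p* = $21, q* = 312.
With the tax collected from sellers, supply shifts: qs = 2(p − 3) + 270.
Solving gives q = 308 with buyers paying $22 and sellers receiving $19 (the $3 wedge).
Burden on buyers: $1; on sellers: $2. (They sum to $3.)
The less price-elastic side of the market bears the larger share of a per-unit tax.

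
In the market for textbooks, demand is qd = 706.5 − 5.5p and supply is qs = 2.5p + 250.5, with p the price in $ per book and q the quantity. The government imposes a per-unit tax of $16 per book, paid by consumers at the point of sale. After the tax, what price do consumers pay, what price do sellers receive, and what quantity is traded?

Consumers pay $62; sellers receive $46; quantity = 365.5.

Without the tax, 706.5 − 5.5p = 2.5p + 250.5 gives 8p = 456, so p* = $57 and q* = 393.
With the tax collected from consumers, demand (in seller-price terms) shifts: qd = 706.5 − 5.5(p + 16).
New equilibrium: consumers pay $62, sellers receive $46, q = 365.5. (Wedge: pb − ps = 16.)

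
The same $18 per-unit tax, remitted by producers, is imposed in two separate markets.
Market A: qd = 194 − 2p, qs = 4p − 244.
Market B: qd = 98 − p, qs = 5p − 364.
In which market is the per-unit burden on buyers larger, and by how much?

Market A: pre-tax p* = $73, q* = 48; post-tax q = 24; per-unit burden on buyers = $12.
Market B: pre-tax p* = $77, q* = 21; post-tax q = 6; per-unit burden on buyers = $15.
Difference: $12 vs $15 → market B is larger by $3.

Market B, by $3.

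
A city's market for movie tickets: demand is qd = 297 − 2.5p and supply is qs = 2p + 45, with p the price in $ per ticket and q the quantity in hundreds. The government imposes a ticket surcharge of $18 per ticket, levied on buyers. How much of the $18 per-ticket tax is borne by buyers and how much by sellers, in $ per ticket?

Before the tax: set 297 − 2.5p = 2p + 45 → p* = $56, q* = 157.
With the tax collected from buyers, demand (in seller-price terms) shifts: qd = 297 − 2.5(p + 18).
Solving gives q = 137 with buyers paying $64 and sellers receiving $46 (the $18 wedge).
Burden on buyers: $8; on sellers: $10. (They sum to $18.)

Buyers bear $8 per ticket; sellers bear $10 per ticket.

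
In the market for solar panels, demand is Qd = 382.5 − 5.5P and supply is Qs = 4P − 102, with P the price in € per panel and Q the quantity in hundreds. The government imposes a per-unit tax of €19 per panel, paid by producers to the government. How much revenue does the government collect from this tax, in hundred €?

Without the tax, 382.5 − 5.5P = 4P − 102 gives 9.5P = 484.5, so P* = €51 and Q* = 102.
With the tax collected from producers, supply shifts: Qs = 4(P − 19) − 102.
New equilibrium: consumers pay €59, producers receive €40, Q = 58. (Wedge: Pb − Ps = 19.)
Revenue = t · Q = 19 · 58 = €1102.

Tax revenue = €1102 hundred.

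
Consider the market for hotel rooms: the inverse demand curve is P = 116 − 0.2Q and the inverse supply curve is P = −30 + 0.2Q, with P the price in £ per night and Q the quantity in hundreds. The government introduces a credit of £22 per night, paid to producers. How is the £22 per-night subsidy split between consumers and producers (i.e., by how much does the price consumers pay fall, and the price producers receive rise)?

Consumers gain £11 per night; producers gain £11 per night.

Rewrite in direct form: Qd = 580 − 5P and Qs = 5P + 150.
Before the subsidy: set 580 − 5P = 5P + 150 → P* = £43, Q* = 365.
With a per-unit subsidy paid to producers, each receives P + 22 per unit sold, so supply becomes Qs = 5(P + 22) + 150.
New equilibrium: consumers pay £32, producers receive £54, Q = 420. (Wedge: Pb − Ps = −22.)
Gain to consumers: £11; to producers: £11. (They sum to £22.)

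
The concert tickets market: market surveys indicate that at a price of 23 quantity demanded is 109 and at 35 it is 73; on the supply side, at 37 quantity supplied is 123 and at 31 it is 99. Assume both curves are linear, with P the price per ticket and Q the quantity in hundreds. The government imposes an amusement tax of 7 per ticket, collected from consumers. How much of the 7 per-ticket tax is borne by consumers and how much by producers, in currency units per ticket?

Demand slope: (73 − 109)/(35 − 23) = -3, so Qd = 178 − 3P.
Supply slope: (99 − 123)/(31 − 37) = 4, so Qs = 4P − 25.
Without the tax, 178 − 3P = 4P − 25 gives 7P = 203, so P* = 29 and Q* = 91.
With the tax collected from consumers, demand (in seller-price terms) shifts: Qd = 178 − 3(P + 7).
New equilibrium: consumers pay 33, producers receive 26, Q = 79. (Wedge: Pb − Ps = 7.)
Burden on consumers: 4; on producers: 3. (They sum to 7.)

Consumers bear 4 per ticket; producers bear 3 per ticket.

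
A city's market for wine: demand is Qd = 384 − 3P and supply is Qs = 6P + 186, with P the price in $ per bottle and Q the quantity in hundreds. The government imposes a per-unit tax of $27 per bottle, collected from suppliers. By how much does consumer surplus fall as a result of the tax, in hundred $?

Before the tax: set 384 − 3P = 6P + 186 → P* = $22, Q* = 318.
With the tax collected from suppliers, supply shifts: Qs = 6(P − 27) + 186.
New equilibrium: buyers pay $40, suppliers receive $13, Q = 264. (Wedge: Pb − Ps = 27.)
ΔCS is the trapezoid between Q = 264 and Q = 318 of height $18: ½ · (318 + 264) · 18 = $5238.

Consumer surplus falls by $5238 hundred.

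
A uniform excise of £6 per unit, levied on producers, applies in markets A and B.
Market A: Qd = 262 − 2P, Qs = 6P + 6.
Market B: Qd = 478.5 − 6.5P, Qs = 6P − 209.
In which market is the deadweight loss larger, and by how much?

Market B, by £29.16.

Market A: pre-tax P* = £32, Q* = 198; post-tax Q = 189; deadweight loss = £27.
Market B: pre-tax P* = £55, Q* = 121; post-tax Q = 102.28; deadweight loss = £56.16.
Difference: £27 vs £56.16 → market B is larger by £29.16.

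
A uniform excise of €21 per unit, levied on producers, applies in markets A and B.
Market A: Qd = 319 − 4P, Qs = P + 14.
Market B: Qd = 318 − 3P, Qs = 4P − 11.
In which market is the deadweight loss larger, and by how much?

Market B, by €201.6.

Market A: pre-tax P* = €61, Q* = 75; post-tax Q = 58.2; deadweight loss = €176.4.
Market B: pre-tax P* = €47, Q* = 177; post-tax Q = 141; deadweight loss = €378.
Difference: €176.4 vs €378 → market B is larger by €201.6.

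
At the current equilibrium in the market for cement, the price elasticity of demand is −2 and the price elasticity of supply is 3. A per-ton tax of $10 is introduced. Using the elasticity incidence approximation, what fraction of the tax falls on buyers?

Incidence ratio: buyers' share ≈ εs / (εs + |εd|) = 3 / (3 + 2) = 0.6.
Supply is the more elastic side, so buyers bear the larger share.

Buyers' share ≈ 0.6.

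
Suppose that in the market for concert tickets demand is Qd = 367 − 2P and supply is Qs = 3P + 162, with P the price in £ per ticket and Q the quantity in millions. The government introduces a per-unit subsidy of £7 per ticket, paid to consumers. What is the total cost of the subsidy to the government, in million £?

Before the subsidy: set 367 − 2P = 3P + 162 → P* = £41, Q* = 285.
With a per-unit subsidy paid to consumers, each effectively pays P − 7, so demand becomes Qd = 367 − 2(P − 7).
New equilibrium: consumers pay £36.8, producers receive £43.8, Q = 293.4. (Wedge: Pb − Ps = −7.)
Outlay = t · Q = 7 · 293.4 = £2053.8.

Government outlay = £2053.8 million.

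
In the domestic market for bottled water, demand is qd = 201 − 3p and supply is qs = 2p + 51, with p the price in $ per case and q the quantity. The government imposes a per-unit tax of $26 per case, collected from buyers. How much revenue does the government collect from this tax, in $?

Tax revenue = $2074.8.

Before the tax: set 201 − 3p = 2p + 51 → p* = $30, q* = 111.
With the tax collected from buyers, demand (in seller-price terms) shifts: qd = 201 − 3(p + 26).
Solving gives q = 79.8 with buyers paying $40.4 and suppliers receiving $14.4 (the $26 wedge).
Revenue = t · Q = 26 · 79.8 = $2074.8.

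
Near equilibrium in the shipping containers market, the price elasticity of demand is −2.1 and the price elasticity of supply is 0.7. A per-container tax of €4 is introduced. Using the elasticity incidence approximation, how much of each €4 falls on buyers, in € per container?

Buyers bear ≈ €1 per container.

Incidence ratio: buyers' share ≈ εs / (εs + |εd|) = 0.7 / (0.7 + 2.1) = 0.25.
So buyers bear ≈ 0.25 × €4 = €1; suppliers bear €3.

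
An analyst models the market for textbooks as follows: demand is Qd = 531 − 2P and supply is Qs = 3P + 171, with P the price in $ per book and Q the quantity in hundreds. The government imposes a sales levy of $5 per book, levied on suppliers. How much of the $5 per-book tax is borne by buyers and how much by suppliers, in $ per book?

Buyers bear $3 per book; suppliers bear $2 per book.

Without the tax, 531 − 2P = 3P + 171 gives 5P = 360, so P* = $72 and Q* = 387.
With the tax collected from suppliers, supply shifts: Qs = 3(P − 5) + 171.
New equilibrium: buyers pay $75, suppliers receive $70, Q = 381. (Wedge: Pb − Ps = 5.)
Burden on buyers: $3; on suppliers: $2. (They sum to $5.)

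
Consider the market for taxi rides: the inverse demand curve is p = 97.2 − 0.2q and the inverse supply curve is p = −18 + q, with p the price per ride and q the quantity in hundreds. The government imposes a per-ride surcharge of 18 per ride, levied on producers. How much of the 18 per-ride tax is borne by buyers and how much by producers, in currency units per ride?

Buyers bear 3 per ride; producers bear 15 per ride.

Rewrite in direct form: qd = 486 − 5p and qs = p + 18.
Without the tax, 486 − 5p = p + 18 gives 6p = 468, so p* = 78 and q* = 96.
With the tax collected from producers, supply shifts: qs = (p − 18) + 18.
Solving gives q = 81 with buyers paying 81 and producers receiving 63 (the 18 wedge).
Burden on buyers: 3; on producers: 15. (They sum to 18.)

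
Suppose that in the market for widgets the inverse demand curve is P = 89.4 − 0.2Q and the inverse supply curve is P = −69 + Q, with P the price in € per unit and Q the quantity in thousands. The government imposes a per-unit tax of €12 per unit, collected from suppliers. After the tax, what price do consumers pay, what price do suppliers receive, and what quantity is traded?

Consumers pay €65; suppliers receive €53; quantity = 122.

Inverting to Q(P) form: Qd = 447 − 5P; Qs = P + 69.
Before the tax: set 447 − 5P = P + 69 → P* = €63, Q* = 132.
With the tax collected from suppliers, supply shifts: Qs = (P − 12) + 69.
Solving gives Q = 122 with consumers paying €65 and suppliers receiving €53 (the €12 wedge).
The less price-elastic side of the market bears the larger share of a per-unit tax.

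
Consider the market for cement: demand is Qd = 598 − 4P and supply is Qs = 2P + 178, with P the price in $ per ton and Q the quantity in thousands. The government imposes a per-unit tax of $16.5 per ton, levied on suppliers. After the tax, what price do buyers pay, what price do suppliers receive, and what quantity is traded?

Without the tax, 598 − 4P = 2P + 178 gives 6P = 420, so P* = $70 and Q* = 318.
With the tax collected from suppliers, supply shifts: Qs = 2(P − 16.5) + 178.
New equilibrium: buyers pay $75.5, suppliers receive $59, Q = 296. (Wedge: Pb − Ps = 16.5.)
The less price-elastic side of the market bears the larger share of a per-unit tax.

Buyers pay $75.5; suppliers receive $59; quantity = 296.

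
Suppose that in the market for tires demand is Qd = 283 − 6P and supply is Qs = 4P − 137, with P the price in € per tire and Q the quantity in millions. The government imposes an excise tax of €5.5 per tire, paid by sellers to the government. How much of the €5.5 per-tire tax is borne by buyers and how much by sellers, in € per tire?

Buyers bear €2.2 per tire; sellers bear €3.3 per tire.

Before the tax: set 283 − 6P = 4P − 137 → P* = €42, Q* = 31.
With the tax collected from sellers, supply shifts: Qs = 4(P − 5.5) − 137.
Solving gives Q = 17.8 with buyers paying €44.2 and sellers receiving €38.7 (the €5.5 wedge).
Burden on buyers: €2.2; on sellers: €3.3. (They sum to €5.5.)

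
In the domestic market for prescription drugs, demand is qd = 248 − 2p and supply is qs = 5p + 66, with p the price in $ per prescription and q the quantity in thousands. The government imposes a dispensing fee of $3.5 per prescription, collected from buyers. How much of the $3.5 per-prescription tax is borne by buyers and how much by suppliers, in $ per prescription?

Buyers bear $2.5 per prescription; suppliers bear $1 per prescription.

Without the tax, 248 − 2p = 5p + 66 gives 7p = 182, so p* = $26 and q* = 196.
With the tax collected from buyers, demand (in seller-price terms) shifts: qd = 248 − 2(p + 3.5).
New equilibrium: buyers pay $28.5, suppliers receive $25, q = 191. (Wedge: pb − ps = 3.5.)
Burden on buyers: $2.5; on suppliers: $1. (They sum to $3.5.)
The less price-elastic side of the market bears the larger share of a per-unit tax.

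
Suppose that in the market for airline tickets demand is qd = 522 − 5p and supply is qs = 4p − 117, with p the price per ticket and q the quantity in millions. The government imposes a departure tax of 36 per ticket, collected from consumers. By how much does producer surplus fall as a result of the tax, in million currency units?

Producer surplus falls by 2540 million.

Before the tax: set 522 − 5p = 4p − 117 → p* = 71, q* = 167.
With the tax collected from consumers, demand (in seller-price terms) shifts: qd = 522 − 5(p + 36).
New equilibrium: consumers pay 87, producers receive 51, q = 87. (Wedge: pb − ps = 36.)
ΔPS is the trapezoid between Q = 87 and Q = 167 of height 20: ½ · (167 + 87) · 20 = 2540.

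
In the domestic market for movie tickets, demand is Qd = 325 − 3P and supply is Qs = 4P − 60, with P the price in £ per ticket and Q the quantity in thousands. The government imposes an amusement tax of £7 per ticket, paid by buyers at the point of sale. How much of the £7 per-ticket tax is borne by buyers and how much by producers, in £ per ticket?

Buyers bear £4 per ticket; producers bear £3 per ticket.

Before the tax: set 325 − 3P = 4P − 60 → P* = £55, Q* = 160.
With the tax collected from buyers, demand (in seller-price terms) shifts: Qd = 325 − 3(P + 7).
New equilibrium: buyers pay £59, producers receive £52, Q = 148. (Wedge: Pb − Ps = 7.)
Burden on buyers: £4; on producers: £3. (They sum to £7.)
The less price-elastic side of the market bears the larger share of a per-unit tax.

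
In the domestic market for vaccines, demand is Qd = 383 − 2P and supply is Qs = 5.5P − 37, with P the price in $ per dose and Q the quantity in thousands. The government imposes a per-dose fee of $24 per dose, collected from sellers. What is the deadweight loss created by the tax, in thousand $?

Deadweight loss = $422.4 thousand.

Without the tax, 383 − 2P = 5.5P − 37 gives 7.5P = 420, so P* = $56 and Q* = 271.
With the tax collected from sellers, supply shifts: Qs = 5.5(P − 24) − 37.
New equilibrium: consumers pay $73.6, sellers receive $49.6, Q = 235.8. (Wedge: Pb − Ps = 24.)
Quantity falls by |ΔQ| = |271 − 235.8| = 35.2.
DWL = ½ · t · |ΔQ| = ½ · 24 · 35.2 = $422.4.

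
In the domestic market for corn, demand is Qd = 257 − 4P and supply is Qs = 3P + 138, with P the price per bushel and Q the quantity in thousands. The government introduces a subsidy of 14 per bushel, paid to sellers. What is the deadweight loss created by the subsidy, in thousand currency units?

Deadweight loss = 168 thousand.

Without the subsidy, 257 − 4P = 3P + 138 gives 7P = 119, so P* = 17 and Q* = 189.
With a per-unit subsidy paid to sellers, each receives P + 14 per unit sold, so supply becomes Qs = 3(P + 14) + 138.
Solving gives Q = 213 with buyers paying 11 and sellers receiving 25 (the 14 wedge).
Quantity rises by |ΔQ| = |189 − 213| = 24.
DWL = ½ · t · |ΔQ| = ½ · 14 · 24 = 168.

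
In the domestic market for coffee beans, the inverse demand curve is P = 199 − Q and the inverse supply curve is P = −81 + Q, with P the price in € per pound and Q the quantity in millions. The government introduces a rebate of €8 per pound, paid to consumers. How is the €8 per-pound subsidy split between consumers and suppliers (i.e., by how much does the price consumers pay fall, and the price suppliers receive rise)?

Consumers gain €4 per pound; suppliers gain €4 per pound.

Inverting to Q(P) form: Qd = 199 − P; Qs = P + 81.
Without the subsidy, 199 − P = P + 81 gives 2P = 118, so P* = €59 and Q* = 140.
With a per-unit subsidy paid to consumers, each effectively pays P − 8, so demand becomes Qd = 199 − (P − 8).
Solving gives Q = 144 with consumers paying €55 and suppliers receiving €63 (the €8 wedge).
Gain to consumers: €4; to suppliers: €4. (They sum to €8.)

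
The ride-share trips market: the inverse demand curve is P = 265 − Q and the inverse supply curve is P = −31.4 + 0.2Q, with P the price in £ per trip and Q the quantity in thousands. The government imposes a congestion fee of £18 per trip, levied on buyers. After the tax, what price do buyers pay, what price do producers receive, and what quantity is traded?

Buyers pay £33; producers receive £15; quantity = 232.

Inverting to Q(P) form: Qd = 265 − P; Qs = 5P + 157.
Without the tax, 265 − P = 5P + 157 gives 6P = 108, so P* = £18 and Q* = 247.
With the tax collected from buyers, demand (in seller-price terms) shifts: Qd = 265 − (P + 18).
New equilibrium: buyers pay £33, producers receive £15, Q = 232. (Wedge: Pb − Ps = 18.)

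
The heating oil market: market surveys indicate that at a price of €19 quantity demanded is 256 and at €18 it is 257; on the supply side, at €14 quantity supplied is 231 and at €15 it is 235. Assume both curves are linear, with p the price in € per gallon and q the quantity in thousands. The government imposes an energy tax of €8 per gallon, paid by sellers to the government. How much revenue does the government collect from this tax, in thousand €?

Demand slope: (257 − 256)/(18 − 19) = -1, so qd = 275 − p.
Supply slope: (235 − 231)/(15 − 14) = 4, so qs = 4p + 175.
Before the tax: set 275 − p = 4p + 175 → p* = €20, q* = 255.
With the tax collected from sellers, supply shifts: qs = 4(p − 8) + 175.
Solving gives q = 248.6 with buyers paying €26.4 and sellers receiving €18.4 (the €8 wedge).
Revenue = t · Q = 8 · 248.6 = €1988.8.

Tax revenue = €1988.8 thousand.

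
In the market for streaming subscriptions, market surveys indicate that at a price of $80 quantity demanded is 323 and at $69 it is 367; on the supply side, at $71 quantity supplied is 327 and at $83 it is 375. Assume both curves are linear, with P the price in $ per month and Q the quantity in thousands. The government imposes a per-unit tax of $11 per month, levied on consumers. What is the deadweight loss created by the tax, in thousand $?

Deadweight loss = $121 thousand.

Demand slope: (367 − 323)/(69 − 80) = -4, so Qd = 643 − 4P.
Supply slope: (375 − 327)/(83 − 71) = 4, so Qs = 4P + 43.
Before the tax: set 643 − 4P = 4P + 43 → P* = $75, Q* = 343.
With the tax collected from consumers, demand (in seller-price terms) shifts: Qd = 643 − 4(P + 11).
Solving gives Q = 321 with consumers paying $80.5 and producers receiving $69.5 (the $11 wedge).
Quantity falls by |ΔQ| = |343 − 321| = 22.
DWL = ½ · t · |ΔQ| = ½ · 11 · 22 = $121.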